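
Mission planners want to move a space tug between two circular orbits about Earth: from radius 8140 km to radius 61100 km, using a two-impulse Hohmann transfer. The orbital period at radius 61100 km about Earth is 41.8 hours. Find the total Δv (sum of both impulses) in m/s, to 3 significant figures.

Δv = 3610 m/s

From Kepler's third law T² = 4π²r³/μ at r = 61100 km, T = 41.8 hours = 41.8 × 3600 s = 1.5048×10^5 s: μ = 4π²r³/T² = 3.97673×10^5 km³/s².
Transfer-ellipse semi-major axis a_t = (r₁ + r₂)/2 = (8140 + 61100)/2 = 34620 km.
Circular speed at r₁: v₁ = √(μ/r₁) = √(3.97673×10^5/8140) = 6.990 km/s.
Transfer-orbit speed at r₁ (v² = μ(2/r − 1/a)): v_p = √[μ(2/r₁ − 1/a_t)] = 9.286 km/s.
First burn Δv₁ = |v_p − v₁| = 2.296 km/s.
Circular speed at r₂: v₂ = √(μ/r₂) = 2.551 km/s.
Transfer-orbit speed at r₂: v_a = √[μ(2/r₂ − 1/a_t)] = 1.237 km/s.
Second burn Δv₂ = |v₂ − v_a| = 1.314 km/s.
Total Δv = Δv₁ + Δv₂ = 3.610 km/s.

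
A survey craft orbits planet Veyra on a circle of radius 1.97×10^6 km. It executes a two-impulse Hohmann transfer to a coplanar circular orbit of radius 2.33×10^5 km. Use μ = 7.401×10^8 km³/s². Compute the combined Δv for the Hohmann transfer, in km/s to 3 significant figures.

Δv = 29.5 km/s

Semi-major axis of the transfer orbit: a_t = (1.970×10^6 + 2.330×10^5)/2 = 1.1015×10^6 km.
Circular speed at r₁: v₁ = √(μ/r₁) = √(7.401×10^8/1.970×10^6) = 19.383 km/s.
On the transfer ellipse at r₁, vis-viva gives v_a = √[μ(2/r₁ − 1/a_t)] = 8.9145 km/s.
First burn Δv₁ = |v_a − v₁| = 10.47 km/s.
At r₂, v₂ = √(μ/r₂) = 56.36 km/s.
Transfer-orbit speed at r₂: v_p = √[μ(2/r₂ − 1/a_t)] = 75.37 km/s.
Second burn Δv₂ = |v₂ − v_p| = 19.01 km/s.
Total Δv = Δv₁ + Δv₂ = 29.48 km/s.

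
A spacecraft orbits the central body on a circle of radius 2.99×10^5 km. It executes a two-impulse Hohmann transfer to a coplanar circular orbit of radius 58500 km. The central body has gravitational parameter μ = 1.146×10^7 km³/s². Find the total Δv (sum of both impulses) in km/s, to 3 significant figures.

Δv = 6.75 km/s

Semi-major axis of the transfer orbit: a_t = (2.990×10^5 + 58500)/2 = 1.7875×10^5 km.
At r₁ the circular-orbit speed is v₁ = √(μ/r₁) = 6.191 km/s.
Transfer-orbit speed at r₁ (v² = μ(2/r − 1/a)): v_a = √[μ(2/r₁ − 1/a_t)] = 3.542 km/s.
First burn Δv₁ = |v_a − v₁| = 2.649 km/s.
At r₂, v₂ = √(μ/r₂) = 13.996 km/s.
Transfer-orbit speed at r₂: v_p = √[μ(2/r₂ − 1/a_t)] = 18.102 km/s.
Second burn Δv₂ = |v₂ − v_p| = 4.106 km/s.
Δv = Δv₁ + Δv₂ = 2.649 + 4.106 = 6.755 km/s.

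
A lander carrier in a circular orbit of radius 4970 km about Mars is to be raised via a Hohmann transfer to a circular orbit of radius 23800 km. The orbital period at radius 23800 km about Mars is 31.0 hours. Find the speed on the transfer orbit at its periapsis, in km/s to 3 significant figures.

From Kepler's third law T² = 4π²r³/μ at r = 23800 km, T = 31.0 hours = 31.0 × 3600 s = 1.116×10^5 s: μ = 4π²r³/T² = 42732.9 km³/s².
Semi-major axis of the transfer orbit: a_t = (4970 + 23800)/2 = 14385 km.
At periapsis, r = 4970 km.
Vis-viva: v = √[μ(2/r − 1/a_t)] = √[42732.9 × (2/4970 − 1/14385)] = 3.772 km/s.

v = 3.77 km/s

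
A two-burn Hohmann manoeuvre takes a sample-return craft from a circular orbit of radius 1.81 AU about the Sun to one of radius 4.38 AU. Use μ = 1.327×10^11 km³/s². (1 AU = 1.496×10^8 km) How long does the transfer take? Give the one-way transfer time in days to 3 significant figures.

t = 994 days

In km: r₁ = 1.81 × 1.496×10^8 = 2.70776×10^8 km; r₂ = 4.38 × 1.496×10^8 = 6.55248×10^8 km.
Semi-major axis of the transfer orbit: a_t = (2.70776×10^8 + 6.55248×10^8)/2 = 4.63012×10^8 km.
Half the transfer-orbit period gives t = π√(a_t³/μ) = 8.592×10^7 s.
Converting: 8.592×10^7 s ÷ 86400 s/day = 994 days.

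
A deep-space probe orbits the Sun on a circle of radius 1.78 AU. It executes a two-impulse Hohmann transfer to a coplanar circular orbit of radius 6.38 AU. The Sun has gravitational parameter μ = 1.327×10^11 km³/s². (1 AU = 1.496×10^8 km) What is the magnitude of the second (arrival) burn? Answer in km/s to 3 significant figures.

In km: r₁ = 1.78 × 1.496×10^8 = 2.66288×10^8 km; r₂ = 6.38 × 1.496×10^8 = 9.54448×10^8 km.
Transfer-ellipse semi-major axis a_t = (r₁ + r₂)/2 = (2.66288×10^8 + 9.54448×10^8)/2 = 6.10368×10^8 km.
On the circular orbit at r = 9.54448×10^8 km, v_c = √(μ/r) = 11.791 km/s.
Vis-viva on the transfer ellipse at r = 9.54448×10^8 km gives v_t = √[μ(2/r − 1/a_t)] = 7.7882 km/s.
Δv₂ = |v_t − v_c| = |7.7882 − 11.791| = 4.003 km/s.

Δv₂ = 4.00 km/s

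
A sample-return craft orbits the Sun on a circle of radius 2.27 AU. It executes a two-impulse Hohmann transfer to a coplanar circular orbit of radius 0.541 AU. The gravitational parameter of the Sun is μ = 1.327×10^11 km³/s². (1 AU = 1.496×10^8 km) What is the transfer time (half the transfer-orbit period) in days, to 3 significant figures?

t = 304 days

In km: r₁ = 2.27 × 1.496×10^8 = 3.39592×10^8 km; r₂ = 0.541 × 1.496×10^8 = 8.09336×10^7 km.
The Hohmann ellipse has a_t = (r₁ + r₂)/2 = 2.102628×10^8 km.
Transfer time t = π√(a_t³/μ) = π√((2.102628×10^8)³ / 1.327×10^11) = 2.629×10^7 s.
Converting: 2.629×10^7 s ÷ 86400 s/day = 304 days.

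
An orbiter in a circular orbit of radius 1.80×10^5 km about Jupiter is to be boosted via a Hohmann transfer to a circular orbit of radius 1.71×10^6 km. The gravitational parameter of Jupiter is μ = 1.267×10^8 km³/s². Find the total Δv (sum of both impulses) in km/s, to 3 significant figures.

Δv = 14.0 km/s

Transfer-ellipse semi-major axis a_t = (r₁ + r₂)/2 = (1.800×10^5 + 1.710×10^6)/2 = 9.450×10^5 km.
Circular speed at r₁: v₁ = √(μ/r₁) = √(1.267×10^8/1.800×10^5) = 26.531 km/s.
Transfer-orbit speed at r₁ (v² = μ(2/r − 1/a)): v_p = √[μ(2/r₁ − 1/a_t)] = 35.689 km/s.
First burn Δv₁ = |v_p − v₁| = 9.158 km/s.
Circular speed at r₂: v₂ = √(μ/r₂) = 8.608 km/s.
Transfer-orbit speed at r₂: v_a = √[μ(2/r₂ − 1/a_t)] = 3.757 km/s.
Second burn Δv₂ = |v₂ − v_a| = 4.851 km/s.
Total Δv = Δv₁ + Δv₂ = 14.01 km/s.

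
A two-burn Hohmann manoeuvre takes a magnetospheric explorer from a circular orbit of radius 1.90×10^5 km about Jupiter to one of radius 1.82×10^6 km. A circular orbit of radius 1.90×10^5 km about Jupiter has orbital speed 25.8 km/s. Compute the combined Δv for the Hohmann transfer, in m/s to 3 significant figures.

From the circular-orbit relation v² = μ/r at r = 1.90×10^5 km: μ = v²r = (25.8)² × 1.90×10^5 = 1.26472×10^8 km³/s².
The Hohmann ellipse has a_t = (r₁ + r₂)/2 = 1.005×10^6 km.
Circular speed at r₁: v₁ = √(μ/r₁) = √(1.26472×10^8/1.900×10^5) = 25.800 km/s.
Transfer-orbit speed at r₁ (v² = μ(2/r − 1/a)): v_p = √[μ(2/r₁ − 1/a_t)] = 34.719 km/s.
First burn Δv₁ = |v_p − v₁| = 8.919 km/s.
Circular speed at r₂: v₂ = √(μ/r₂) = 8.33606 km/s.
Transfer-orbit speed at r₂: v_a = √[μ(2/r₂ − 1/a_t)] = 3.62455 km/s.
Second burn Δv₂ = |v₂ − v_a| = 4.712 km/s.
Total Δv = Δv₁ + Δv₂ = 13.63 km/s.

Δv = 13600 m/s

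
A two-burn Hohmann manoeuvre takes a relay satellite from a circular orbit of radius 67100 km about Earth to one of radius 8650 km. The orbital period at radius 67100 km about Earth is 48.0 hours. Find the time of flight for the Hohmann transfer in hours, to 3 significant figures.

From Kepler's third law T² = 4π²r³/μ at r = 67100 km, T = 48.0 hours = 48.0 × 3600 s = 1.728×10^5 s: μ = 4π²r³/T² = 3.99429×10^5 km³/s².
Semi-major axis of the transfer orbit: a_t = (67100 + 8650)/2 = 37875 km.
Transfer time t = π√(a_t³/μ) = π√((37875)³ / 3.99429×10^5) = 36640 s.
Converting: 36640 s ÷ 3600 s/hour = 10.2 hours.

t = 10.2 hours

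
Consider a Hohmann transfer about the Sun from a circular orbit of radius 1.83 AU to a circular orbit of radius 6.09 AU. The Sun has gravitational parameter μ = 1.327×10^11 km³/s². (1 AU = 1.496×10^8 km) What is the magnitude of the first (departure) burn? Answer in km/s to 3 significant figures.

In km: r₁ = 1.83 × 1.496×10^8 = 2.73768×10^8 km; r₂ = 6.09 × 1.496×10^8 = 9.11064×10^8 km.
Semi-major axis of the transfer orbit: a_t = (2.73768×10^8 + 9.11064×10^8)/2 = 5.92416×10^8 km.
Circular speed at r = 2.73768×10^8 km: v_c = √(μ/r) = 22.0163 km/s.
Vis-viva on the transfer ellipse at r = 2.73768×10^8 km gives v_t = √[μ(2/r − 1/a_t)] = 27.3027 km/s.
Δv₁ = |v_t − v_c| = |27.3027 − 22.0163| = 5.286 km/s.

Δv₁ = 5.29 km/s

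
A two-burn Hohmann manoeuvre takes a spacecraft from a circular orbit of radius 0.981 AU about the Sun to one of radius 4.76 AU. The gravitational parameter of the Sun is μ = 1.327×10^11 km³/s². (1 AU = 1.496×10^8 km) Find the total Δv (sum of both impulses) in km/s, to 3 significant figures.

In km: r₁ = 0.981 × 1.496×10^8 = 1.467576×10^8 km; r₂ = 4.76 × 1.496×10^8 = 7.12096×10^8 km.
The Hohmann ellipse has a_t = (r₁ + r₂)/2 = 4.294268×10^8 km.
At r₁ the circular-orbit speed is v₁ = √(μ/r₁) = 30.070 km/s.
Transfer-orbit speed at r₁ (v² = μ(2/r − 1/a)): v_p = √[μ(2/r₁ − 1/a_t)] = 38.722 km/s.
First burn Δv₁ = |v_p − v₁| = 8.652 km/s.
Circular speed at r₂: v₂ = √(μ/r₂) = 13.651 km/s.
Transfer-orbit speed at r₂: v_a = √[μ(2/r₂ − 1/a_t)] = 7.9803 km/s.
Second burn Δv₂ = |v₂ − v_a| = 5.671 km/s.
Total Δv = Δv₁ + Δv₂ = 14.32 km/s.

Δv = 14.3 km/s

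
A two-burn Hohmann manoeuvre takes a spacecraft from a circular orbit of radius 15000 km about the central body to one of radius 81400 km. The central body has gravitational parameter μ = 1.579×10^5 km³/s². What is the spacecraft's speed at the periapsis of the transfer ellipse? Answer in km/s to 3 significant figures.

v = 4.22 km/s

Transfer-ellipse semi-major axis a_t = (r₁ + r₂)/2 = (15000 + 81400)/2 = 48200 km.
At periapsis, r = 15000 km.
Applying v² = μ(2/r − 1/a_t): v = 4.216 km/s.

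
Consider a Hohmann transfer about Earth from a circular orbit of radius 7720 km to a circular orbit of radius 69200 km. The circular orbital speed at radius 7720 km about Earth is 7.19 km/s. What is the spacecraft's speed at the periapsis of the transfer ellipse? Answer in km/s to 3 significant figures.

v = 9.64 km/s

From the circular-orbit relation v² = μ/r at r = 7720 km: μ = v²r = (7.19)² × 7720 = 3.99094×10^5 km³/s².
Semi-major axis of the transfer orbit: a_t = (7720 + 69200)/2 = 38460 km.
The periapsis of the transfer ellipse is at r = 7720 km.
Vis-viva: v = √[μ(2/r − 1/a_t)] = √[3.99094×10^5 × (2/7720 − 1/38460)] = 9.644 km/s.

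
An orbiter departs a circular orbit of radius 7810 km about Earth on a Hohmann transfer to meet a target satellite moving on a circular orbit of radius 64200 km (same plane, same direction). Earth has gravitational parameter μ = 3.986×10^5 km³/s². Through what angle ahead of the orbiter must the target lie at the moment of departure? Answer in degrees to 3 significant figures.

φ = 104°

Transfer-ellipse semi-major axis a_t = (r₁ + r₂)/2 = (7810 + 64200)/2 = 36005 km.
The half-period of the transfer ellipse is t = π√(a_t³/μ) = 33995.8 s.
The target's mean motion on its circular orbit is ω₂ = √(μ/r₂³) = 3.88120×10^-5 rad/s.
Angle swept by the target during transfer: ω₂·t = 1.3194 rad = 75.60°.
The orbiter traverses 180° on the transfer ellipse, so the target must lead by 180° − 75.60° = 104°.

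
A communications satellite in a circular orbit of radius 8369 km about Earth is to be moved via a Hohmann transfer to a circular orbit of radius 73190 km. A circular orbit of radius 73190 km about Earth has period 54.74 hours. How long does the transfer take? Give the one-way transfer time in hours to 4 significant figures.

From Kepler's third law T² = 4π²r³/μ at r = 73190 km, T = 54.74 hours = 54.74 × 3600 s = 1.97064×10^5 s: μ = 4π²r³/T² = 3.98566×10^5 km³/s².
The Hohmann ellipse has a_t = (r₁ + r₂)/2 = 40779.5 km.
Transfer time t = π√(a_t³/μ) = π√((40779.5)³ / 3.98566×10^5) = 40980 s.
Converting: 40980 s ÷ 3600 s/hour = 11.38 hours.

t = 11.38 hours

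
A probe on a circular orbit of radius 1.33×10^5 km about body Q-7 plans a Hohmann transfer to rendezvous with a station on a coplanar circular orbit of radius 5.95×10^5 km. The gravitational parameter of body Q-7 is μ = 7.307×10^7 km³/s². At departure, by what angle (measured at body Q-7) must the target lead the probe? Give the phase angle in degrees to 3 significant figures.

The Hohmann ellipse has a_t = (r₁ + r₂)/2 = 3.640×10^5 km.
The half-period of the transfer ellipse is t = π√(a_t³/μ) = 80711 s.
Target angular speed ω₂ = √(μ/r₂³) = 1.8625×10^-5 rad/s.
Angle swept by the target during transfer: ω₂·t = 1.5032 rad = 86.13°.
Arrival is 180° from departure on the ellipse, so φ = 180° − 86.13° = 93.9°.

φ = 93.9°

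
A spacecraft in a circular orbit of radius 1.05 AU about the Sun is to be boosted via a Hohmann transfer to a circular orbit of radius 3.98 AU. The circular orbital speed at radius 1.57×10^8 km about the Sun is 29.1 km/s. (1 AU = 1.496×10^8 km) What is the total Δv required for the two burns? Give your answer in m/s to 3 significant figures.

Δv = 12800 m/s

From the circular-orbit relation v² = μ/r at r = 1.57×10^8 km: μ = v²r = (29.1)² × 1.57×10^8 = 1.32949×10^11 km³/s².
In km: r₁ = 1.05 × 1.496×10^8 = 1.5708×10^8 km; r₂ = 3.98 × 1.496×10^8 = 5.95408×10^8 km.
Semi-major axis of the transfer orbit: a_t = (1.5708×10^8 + 5.95408×10^8)/2 = 3.76244×10^8 km.
At r₁ the circular-orbit speed is v₁ = √(μ/r₁) = 29.093 km/s.
Transfer-orbit speed at r₁ (vis-viva equation): v_p = √[μ(2/r₁ − 1/a_t)] = 36.598 km/s.
First burn Δv₁ = |v_p − v₁| = 7.505 km/s.
At r₂, v₂ = √(μ/r₂) = 14.943 km/s.
Transfer-orbit speed at r₂: v_a = √[μ(2/r₂ − 1/a_t)] = 9.6552 km/s.
Second burn Δv₂ = |v₂ − v_a| = 5.288 km/s.
Total Δv = Δv₁ + Δv₂ = 12.79 km/s.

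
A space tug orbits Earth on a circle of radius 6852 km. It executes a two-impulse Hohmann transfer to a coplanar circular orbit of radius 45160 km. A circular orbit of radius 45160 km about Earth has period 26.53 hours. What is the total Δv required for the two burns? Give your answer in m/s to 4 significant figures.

From Kepler's third law T² = 4π²r³/μ at r = 45160 km, T = 26.53 hours = 26.53 × 3600 s = 95508 s: μ = 4π²r³/T² = 3.98604×10^5 km³/s².
Transfer-ellipse semi-major axis a_t = (r₁ + r₂)/2 = (6852 + 45160)/2 = 26006 km.
Circular speed at r₁: v₁ = √(μ/r₁) = √(3.98604×10^5/6852) = 7.6272 km/s.
On the transfer ellipse at r₁, vis-viva gives v_p = √[μ(2/r₁ − 1/a_t)] = 10.051 km/s.
First burn Δv₁ = |v_p − v₁| = 2.424 km/s.
At r₂, v₂ = √(μ/r₂) = 2.971 km/s.
Transfer-orbit speed at r₂: v_a = √[μ(2/r₂ − 1/a_t)] = 1.525 km/s.
Second burn Δv₂ = |v₂ − v_a| = 1.446 km/s.
Total Δv = Δv₁ + Δv₂ = 3.870 km/s.

Δv = 3870 m/s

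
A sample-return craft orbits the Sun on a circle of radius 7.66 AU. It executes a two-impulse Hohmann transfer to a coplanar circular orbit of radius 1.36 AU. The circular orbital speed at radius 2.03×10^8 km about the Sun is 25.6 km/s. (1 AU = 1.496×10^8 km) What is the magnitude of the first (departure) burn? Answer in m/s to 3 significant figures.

Δv₁ = 4860 m/s

From the circular-orbit relation v² = μ/r at r = 2.03×10^8 km: μ = v²r = (25.6)² × 2.03×10^8 = 1.33038×10^11 km³/s².
In km: r₁ = 7.66 × 1.496×10^8 = 1.145936×10^9 km; r₂ = 1.36 × 1.496×10^8 = 2.03456×10^8 km.
Semi-major axis of the transfer orbit: a_t = (1.145936×10^9 + 2.03456×10^8)/2 = 6.74696×10^8 km.
Circular speed at r = 1.145936×10^9 km: v_c = √(μ/r) = 10.775 km/s.
Transfer-orbit speed at the same r (vis-viva, a = a_t): v_t = √[μ(2/r − 1/a_t)] = 5.9168 km/s.
Δv₁ = |v_t − v_c| = |5.9168 − 10.775| = 4.858 km/s.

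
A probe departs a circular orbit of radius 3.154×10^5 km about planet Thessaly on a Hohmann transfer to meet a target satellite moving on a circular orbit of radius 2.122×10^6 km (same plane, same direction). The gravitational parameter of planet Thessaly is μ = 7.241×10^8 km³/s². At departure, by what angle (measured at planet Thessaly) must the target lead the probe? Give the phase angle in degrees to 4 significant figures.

φ = 101.7°

Semi-major axis of the transfer orbit: a_t = (3.154×10^5 + 2.122×10^6)/2 = 1.2187×10^6 km.
The half-period of the transfer ellipse is t = π√(a_t³/μ) = 1.5707×10^5 s.
The target's mean motion on its circular orbit is ω₂ = √(μ/r₂³) = 8.7052×10^-6 rad/s.
Angle swept by the target during transfer: ω₂·t = 1.3673 rad = 78.34°.
The probe traverses 180° on the transfer ellipse, so the target must lead by 180° − 78.34° = 101.7°.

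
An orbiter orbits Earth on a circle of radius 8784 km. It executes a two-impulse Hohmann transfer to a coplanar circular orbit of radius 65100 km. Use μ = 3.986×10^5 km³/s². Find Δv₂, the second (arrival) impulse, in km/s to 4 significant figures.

Transfer-ellipse semi-major axis a_t = (r₁ + r₂)/2 = (8784 + 65100)/2 = 36942 km.
Circular speed at r = 65100 km: v_c = √(μ/r) = 2.4744 km/s.
Vis-viva on the transfer ellipse at r = 65100 km gives v_t = √[μ(2/r − 1/a_t)] = 1.2066 km/s.
Δv₂ = |v_t − v_c| = |1.2066 − 2.4744| = 1.268 km/s.

Δv₂ = 1.268 km/s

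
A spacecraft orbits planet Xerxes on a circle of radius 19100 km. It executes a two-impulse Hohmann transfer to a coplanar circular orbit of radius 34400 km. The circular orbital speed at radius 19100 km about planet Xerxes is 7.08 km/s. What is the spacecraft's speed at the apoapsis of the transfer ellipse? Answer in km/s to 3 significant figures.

From the circular-orbit relation v² = μ/r at r = 19100 km: μ = v²r = (7.08)² × 19100 = 9.57414×10^5 km³/s².
Transfer-ellipse semi-major axis a_t = (r₁ + r₂)/2 = (19100 + 34400)/2 = 26750 km.
At apoapsis, r = 34400 km.
Vis-viva: v = √[μ(2/r − 1/a_t)] = √[9.57414×10^5 × (2/34400 − 1/26750)] = 4.458 km/s.

v = 4.46 km/s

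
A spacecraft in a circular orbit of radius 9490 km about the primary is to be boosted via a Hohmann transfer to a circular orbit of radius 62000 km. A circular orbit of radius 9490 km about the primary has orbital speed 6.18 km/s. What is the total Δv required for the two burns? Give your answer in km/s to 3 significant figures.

Δv = 3.13 km/s

From the circular-orbit relation v² = μ/r at r = 9490 km: μ = v²r = (6.18)² × 9490 = 3.62446×10^5 km³/s².
Transfer-ellipse semi-major axis a_t = (r₁ + r₂)/2 = (9490 + 62000)/2 = 35745 km.
Circular speed at r₁: v₁ = √(μ/r₁) = √(3.62446×10^5/9490) = 6.180 km/s.
Transfer-orbit speed at r₁ (vis-viva): v_p = √[μ(2/r₁ − 1/a_t)] = 8.139 km/s.
First burn Δv₁ = |v_p − v₁| = 1.959 km/s.
At r₂, v₂ = √(μ/r₂) = 2.418 km/s.
Transfer-orbit speed at r₂: v_a = √[μ(2/r₂ − 1/a_t)] = 1.246 km/s.
Second burn Δv₂ = |v₂ − v_a| = 1.172 km/s.
Total Δv = Δv₁ + Δv₂ = 3.131 km/s.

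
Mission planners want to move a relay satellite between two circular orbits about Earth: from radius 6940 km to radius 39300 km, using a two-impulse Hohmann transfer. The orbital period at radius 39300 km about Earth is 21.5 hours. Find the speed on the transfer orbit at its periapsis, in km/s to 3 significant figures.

v = 9.90 km/s

From Kepler's third law T² = 4π²r³/μ at r = 39300 km, T = 21.5 hours = 21.5 × 3600 s = 77400 s: μ = 4π²r³/T² = 3.99996×10^5 km³/s².
Semi-major axis of the transfer orbit: a_t = (6940 + 39300)/2 = 23120 km.
At periapsis, r = 6940 km.
Applying v² = μ(2/r − 1/a_t): v = 9.898 km/s.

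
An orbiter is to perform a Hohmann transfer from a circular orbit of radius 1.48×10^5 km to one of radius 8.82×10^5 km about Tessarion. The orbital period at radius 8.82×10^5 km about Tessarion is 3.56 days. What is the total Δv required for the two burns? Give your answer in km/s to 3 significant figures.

Δv = 21.9 km/s

From Kepler's third law T² = 4π²r³/μ at r = 8.82×10^5 km, T = 3.56 days = 3.56 × 86400 s = 3.07584×10^5 s: μ = 4π²r³/T² = 2.86311×10^8 km³/s².
Semi-major axis of the transfer orbit: a_t = (1.480×10^5 + 8.820×10^5)/2 = 5.150×10^5 km.
Circular speed at r₁: v₁ = √(μ/r₁) = √(2.86311×10^8/1.480×10^5) = 43.9833 km/s.
Transfer-orbit speed at r₁ (vis-viva): v_p = √[μ(2/r₁ − 1/a_t)] = 57.5597 km/s.
First burn Δv₁ = |v_p − v₁| = 13.576 km/s.
Circular speed at r₂: v₂ = √(μ/r₂) = 18.01709 km/s.
Transfer-orbit speed at r₂: v_a = √[μ(2/r₂ − 1/a_t)] = 9.658551 km/s.
Second burn Δv₂ = |v₂ − v_a| = 8.3585 km/s.
Δv = Δv₁ + Δv₂ = 13.576 + 8.3585 = 21.93 km/s.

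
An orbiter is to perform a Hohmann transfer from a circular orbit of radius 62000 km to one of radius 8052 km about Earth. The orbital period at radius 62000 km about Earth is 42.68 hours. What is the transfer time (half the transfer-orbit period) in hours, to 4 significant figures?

t = 9.061 hours

From Kepler's third law T² = 4π²r³/μ at r = 62000 km, T = 42.68 hours = 42.68 × 3600 s = 1.53648×10^5 s: μ = 4π²r³/T² = 3.98548×10^5 km³/s².
Transfer-ellipse semi-major axis a_t = (r₁ + r₂)/2 = (62000 + 8052)/2 = 35026 km.
By Kepler's third law the transfer-orbit period is T = 2π√(a_t³/μ), so t = T/2 = 32620 s.
Converting: 32620 s ÷ 3600 s/hour = 9.061 hours.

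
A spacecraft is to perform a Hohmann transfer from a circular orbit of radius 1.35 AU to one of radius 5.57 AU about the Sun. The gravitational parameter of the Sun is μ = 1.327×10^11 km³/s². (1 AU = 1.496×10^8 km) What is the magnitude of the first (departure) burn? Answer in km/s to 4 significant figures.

Δv₁ = 6.890 km/s

In km: r₁ = 1.35 × 1.496×10^8 = 2.0196×10^8 km; r₂ = 5.57 × 1.496×10^8 = 8.33272×10^8 km.
The Hohmann ellipse has a_t = (r₁ + r₂)/2 = 5.17616×10^8 km.
Circular speed at r = 2.0196×10^8 km: v_c = √(μ/r) = 25.63 km/s.
Vis-viva on the transfer ellipse at r = 2.0196×10^8 km gives v_t = √[μ(2/r − 1/a_t)] = 32.52 km/s.
Δv₁ = |v_t − v_c| = |32.52 − 25.63| = 6.890 km/s.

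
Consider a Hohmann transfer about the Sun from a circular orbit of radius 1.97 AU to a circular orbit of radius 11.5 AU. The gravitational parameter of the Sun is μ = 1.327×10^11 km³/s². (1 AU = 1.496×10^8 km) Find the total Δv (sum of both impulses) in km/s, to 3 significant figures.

Δv = 10.5 km/s

In km: r₁ = 1.97 × 1.496×10^8 = 2.94712×10^8 km; r₂ = 11.5 × 1.496×10^8 = 1.7204×10^9 km.
Transfer-ellipse semi-major axis a_t = (r₁ + r₂)/2 = (2.94712×10^8 + 1.7204×10^9)/2 = 1.007556×10^9 km.
At r₁ the circular-orbit speed is v₁ = √(μ/r₁) = 21.220 km/s.
Transfer-orbit speed at r₁ (vis-viva): v_p = √[μ(2/r₁ − 1/a_t)] = 27.728 km/s.
First burn Δv₁ = |v_p − v₁| = 6.508 km/s.
Circular speed at r₂: v₂ = √(μ/r₂) = 8.783 km/s.
Transfer-orbit speed at r₂: v_a = √[μ(2/r₂ − 1/a_t)] = 4.750 km/s.
Second burn Δv₂ = |v₂ − v_a| = 4.033 km/s.
Δv = Δv₁ + Δv₂ = 6.508 + 4.033 = 10.54 km/s.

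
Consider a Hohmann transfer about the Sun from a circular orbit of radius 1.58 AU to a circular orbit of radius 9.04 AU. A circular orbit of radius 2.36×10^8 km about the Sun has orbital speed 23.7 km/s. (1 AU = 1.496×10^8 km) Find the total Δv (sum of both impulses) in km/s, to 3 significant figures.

Δv = 11.7 km/s

From the circular-orbit relation v² = μ/r at r = 2.36×10^8 km: μ = v²r = (23.7)² × 2.36×10^8 = 1.32559×10^11 km³/s².
In km: r₁ = 1.58 × 1.496×10^8 = 2.36368×10^8 km; r₂ = 9.04 × 1.496×10^8 = 1.352384×10^9 km.
Semi-major axis of the transfer orbit: a_t = (2.36368×10^8 + 1.352384×10^9)/2 = 7.94376×10^8 km.
Circular speed at r₁: v₁ = √(μ/r₁) = √(1.32559×10^11/2.36368×10^8) = 23.6815 km/s.
Transfer-orbit speed at r₁ (vis-viva): v_p = √[μ(2/r₁ − 1/a_t)] = 30.8992 km/s.
First burn Δv₁ = |v_p − v₁| = 7.218 km/s.
Circular speed at r₂: v₂ = √(μ/r₂) = 9.9004 km/s.
Transfer-orbit speed at r₂: v_a = √[μ(2/r₂ − 1/a_t)] = 5.4005 km/s.
Second burn Δv₂ = |v₂ − v_a| = 4.500 km/s.
Total Δv = Δv₁ + Δv₂ = 11.72 km/s.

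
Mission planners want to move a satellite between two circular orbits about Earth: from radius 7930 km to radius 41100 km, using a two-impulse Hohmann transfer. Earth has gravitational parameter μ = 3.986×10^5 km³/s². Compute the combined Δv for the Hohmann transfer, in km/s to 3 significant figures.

Δv = 3.43 km/s

The Hohmann ellipse has a_t = (r₁ + r₂)/2 = 24515 km.
At r₁ the circular-orbit speed is v₁ = √(μ/r₁) = 7.090 km/s.
Transfer-orbit speed at r₁ (vis-viva equation): v_p = √[μ(2/r₁ − 1/a_t)] = 9.180 km/s.
First burn Δv₁ = |v_p − v₁| = 2.090 km/s.
Circular speed at r₂: v₂ = √(μ/r₂) = 3.114 km/s.
Transfer-orbit speed at r₂: v_a = √[μ(2/r₂ − 1/a_t)] = 1.771 km/s.
Second burn Δv₂ = |v₂ − v_a| = 1.343 km/s.
Δv = Δv₁ + Δv₂ = 2.090 + 1.343 = 3.433 km/s.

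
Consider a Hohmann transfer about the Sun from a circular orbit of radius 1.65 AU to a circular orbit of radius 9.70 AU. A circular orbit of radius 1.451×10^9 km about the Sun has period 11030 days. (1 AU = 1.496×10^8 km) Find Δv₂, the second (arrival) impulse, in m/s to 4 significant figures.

From Kepler's third law T² = 4π²r³/μ at r = 1.451×10^9 km, T = 11030 days = 11030 × 86400 s = 9.52992×10^8 s: μ = 4π²r³/T² = 1.32796×10^11 km³/s².
In km: r₁ = 1.65 × 1.496×10^8 = 2.4684×10^8 km; r₂ = 9.70 × 1.496×10^8 = 1.45112×10^9 km.
Semi-major axis of the transfer orbit: a_t = (2.4684×10^8 + 1.45112×10^9)/2 = 8.4898×10^8 km.
Circular speed at r = 1.45112×10^9 km: v_c = √(μ/r) = 9.566 km/s.
Transfer-orbit speed at the same r (vis-viva, a = a_t): v_t = √[μ(2/r − 1/a_t)] = 5.158 km/s.
Δv₂ = |v_t − v_c| = |5.158 − 9.566| = 4.408 km/s.

Δv₂ = 4408 m/s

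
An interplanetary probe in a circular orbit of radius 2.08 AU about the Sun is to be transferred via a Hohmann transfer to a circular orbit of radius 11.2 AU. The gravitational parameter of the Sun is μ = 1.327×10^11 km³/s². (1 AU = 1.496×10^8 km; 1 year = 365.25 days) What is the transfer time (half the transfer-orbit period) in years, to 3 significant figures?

t = 8.56 years

In km: r₁ = 2.08 × 1.496×10^8 = 3.11168×10^8 km; r₂ = 11.2 × 1.496×10^8 = 1.67552×10^9 km.
The Hohmann ellipse has a_t = (r₁ + r₂)/2 = 9.93344×10^8 km.
By Kepler's third law the transfer-orbit period is T = 2π√(a_t³/μ), so t = T/2 = 2.700×10^8 s.
Converting: 2.700×10^8 s ÷ 3.15576×10^7 s/year (365.25 × 86400) = 8.56 years.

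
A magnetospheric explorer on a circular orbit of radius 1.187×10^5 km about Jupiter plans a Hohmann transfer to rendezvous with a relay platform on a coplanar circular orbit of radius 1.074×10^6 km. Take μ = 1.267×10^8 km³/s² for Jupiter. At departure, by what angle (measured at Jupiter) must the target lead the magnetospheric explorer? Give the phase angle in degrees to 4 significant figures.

φ = 105.5°

Transfer-ellipse semi-major axis a_t = (r₁ + r₂)/2 = (1.187×10^5 + 1.074×10^6)/2 = 5.9635×10^5 km.
Transfer time t = π√(a_t³/μ) = 1.2853×10^5 s.
The target's mean motion on its circular orbit is ω₂ = √(μ/r₂³) = 1.0113×10^-5 rad/s.
Angle swept by the target during transfer: ω₂·t = 1.300 rad = 74.48°.
Arrival is 180° from departure on the ellipse, so φ = 180° − 74.48° = 105.5°.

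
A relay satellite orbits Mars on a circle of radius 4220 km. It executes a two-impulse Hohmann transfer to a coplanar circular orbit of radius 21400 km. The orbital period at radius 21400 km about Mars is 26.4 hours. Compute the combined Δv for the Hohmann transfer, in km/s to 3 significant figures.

From Kepler's third law T² = 4π²r³/μ at r = 21400 km, T = 26.4 hours = 26.4 × 3600 s = 95040 s: μ = 4π²r³/T² = 42834.0 km³/s².
Transfer-ellipse semi-major axis a_t = (r₁ + r₂)/2 = (4220 + 21400)/2 = 12810 km.
Circular speed at r₁: v₁ = √(μ/r₁) = √(42834.0/4220) = 3.1859 km/s.
On the transfer ellipse at r₁, v² = μ(2/r − 1/a) gives v_p = √[μ(2/r₁ − 1/a_t)] = 4.1178 km/s.
First burn Δv₁ = |v_p − v₁| = 0.9319 km/s.
At r₂, v₂ = √(μ/r₂) = 1.4148 km/s.
Transfer-orbit speed at r₂: v_a = √[μ(2/r₂ − 1/a_t)] = 0.81202 km/s.
Second burn Δv₂ = |v₂ − v_a| = 0.6028 km/s.
Total Δv = Δv₁ + Δv₂ = 1.535 km/s.

Δv = 1.53 km/s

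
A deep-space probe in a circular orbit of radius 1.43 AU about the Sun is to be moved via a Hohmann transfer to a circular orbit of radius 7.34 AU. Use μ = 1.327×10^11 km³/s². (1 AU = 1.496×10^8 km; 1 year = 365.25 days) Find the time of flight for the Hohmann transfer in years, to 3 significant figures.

In km: r₁ = 1.43 × 1.496×10^8 = 2.13928×10^8 km; r₂ = 7.34 × 1.496×10^8 = 1.098064×10^9 km.
Semi-major axis of the transfer orbit: a_t = (2.13928×10^8 + 1.098064×10^9)/2 = 6.55996×10^8 km.
By Kepler's third law the transfer-orbit period is T = 2π√(a_t³/μ), so t = T/2 = 1.449×10^8 s.
Converting: 1.449×10^8 s ÷ 3.15576×10^7 s/year (365.25 × 86400) = 4.59 years.

t = 4.59 years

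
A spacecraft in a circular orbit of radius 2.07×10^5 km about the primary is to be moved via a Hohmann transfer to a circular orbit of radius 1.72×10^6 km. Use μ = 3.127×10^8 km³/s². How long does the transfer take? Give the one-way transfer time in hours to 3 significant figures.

Semi-major axis of the transfer orbit: a_t = (2.070×10^5 + 1.720×10^6)/2 = 9.635×10^5 km.
Transfer time t = π√(a_t³/μ) = π√((9.635×10^5)³ / 3.127×10^8) = 1.680×10^5 s.
Converting: 1.680×10^5 s ÷ 3600 s/hour = 46.7 hours.

t = 46.7 hours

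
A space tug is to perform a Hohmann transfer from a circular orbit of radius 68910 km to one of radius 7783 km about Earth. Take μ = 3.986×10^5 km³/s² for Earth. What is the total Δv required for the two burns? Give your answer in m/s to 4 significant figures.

Semi-major axis of the transfer orbit: a_t = (68910 + 7783)/2 = 38346.5 km.
Circular speed at r₁: v₁ = √(μ/r₁) = √(3.986×10^5/68910) = 2.4051 km/s.
On the transfer ellipse at r₁, vis-viva gives v_a = √[μ(2/r₁ − 1/a_t)] = 1.0835 km/s.
First burn Δv₁ = |v_a − v₁| = 1.322 km/s.
Circular speed at r₂: v₂ = √(μ/r₂) = 7.156 km/s.
Transfer-orbit speed at r₂: v_p = √[μ(2/r₂ − 1/a_t)] = 9.593 km/s.
Second burn Δv₂ = |v₂ − v_p| = 2.437 km/s.
Δv = Δv₁ + Δv₂ = 1.322 + 2.437 = 3.759 km/s.

Δv = 3759 m/s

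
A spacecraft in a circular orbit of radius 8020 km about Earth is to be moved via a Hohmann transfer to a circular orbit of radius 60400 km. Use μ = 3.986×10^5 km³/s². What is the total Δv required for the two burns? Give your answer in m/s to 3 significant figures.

Δv = 3640 m/s

The Hohmann ellipse has a_t = (r₁ + r₂)/2 = 34210 km.
Circular speed at r₁: v₁ = √(μ/r₁) = √(3.986×10^5/8020) = 7.0499 km/s.
Transfer-orbit speed at r₁ (v² = μ(2/r − 1/a)): v_p = √[μ(2/r₁ − 1/a_t)] = 9.3675 km/s.
First burn Δv₁ = |v_p − v₁| = 2.318 km/s.
Circular speed at r₂: v₂ = √(μ/r₂) = 2.569 km/s.
Transfer-orbit speed at r₂: v_a = √[μ(2/r₂ − 1/a_t)] = 1.244 km/s.
Second burn Δv₂ = |v₂ − v_a| = 1.325 km/s.
Δv = Δv₁ + Δv₂ = 2.318 + 1.325 = 3.643 km/s.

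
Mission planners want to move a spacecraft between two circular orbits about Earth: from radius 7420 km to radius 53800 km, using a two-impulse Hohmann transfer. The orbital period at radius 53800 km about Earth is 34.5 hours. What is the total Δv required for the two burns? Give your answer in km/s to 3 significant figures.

Δv = 3.77 km/s

From Kepler's third law T² = 4π²r³/μ at r = 53800 km, T = 34.5 hours = 34.5 × 3600 s = 1.242×10^5 s: μ = 4π²r³/T² = 3.98532×10^5 km³/s².
Transfer-ellipse semi-major axis a_t = (r₁ + r₂)/2 = (7420 + 53800)/2 = 30610 km.
Circular speed at r₁: v₁ = √(μ/r₁) = √(3.98532×10^5/7420) = 7.329 km/s.
Transfer-orbit speed at r₁ (vis-viva): v_p = √[μ(2/r₁ − 1/a_t)] = 9.716 km/s.
First burn Δv₁ = |v_p − v₁| = 2.387 km/s.
Circular speed at r₂: v₂ = √(μ/r₂) = 2.722 km/s.
Transfer-orbit speed at r₂: v_a = √[μ(2/r₂ − 1/a_t)] = 1.340 km/s.
Second burn Δv₂ = |v₂ − v_a| = 1.382 km/s.
Δv = Δv₁ + Δv₂ = 2.387 + 1.382 = 3.769 km/s.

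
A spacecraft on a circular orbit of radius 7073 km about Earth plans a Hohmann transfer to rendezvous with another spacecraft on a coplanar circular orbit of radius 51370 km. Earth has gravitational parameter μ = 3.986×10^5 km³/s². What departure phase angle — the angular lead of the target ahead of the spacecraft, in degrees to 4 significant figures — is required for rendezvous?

Transfer-ellipse semi-major axis a_t = (r₁ + r₂)/2 = (7073 + 51370)/2 = 29221.5 km.
Transfer time t = π√(a_t³/μ) = 24860 s.
Target angular speed ω₂ = √(μ/r₂³) = 5.423×10^-5 rad/s.
Angle swept by the target during transfer: ω₂·t = 1.348 rad = 77.23°.
The spacecraft traverses 180° on the transfer ellipse, so the target must lead by 180° − 77.23° = 102.8°.

φ = 102.8°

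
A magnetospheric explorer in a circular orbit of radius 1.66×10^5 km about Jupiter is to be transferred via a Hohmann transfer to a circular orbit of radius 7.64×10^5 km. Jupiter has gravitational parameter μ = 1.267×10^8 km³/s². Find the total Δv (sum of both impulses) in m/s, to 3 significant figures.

Δv = 13000 m/s

The Hohmann ellipse has a_t = (r₁ + r₂)/2 = 4.650×10^5 km.
At r₁ the circular-orbit speed is v₁ = √(μ/r₁) = 27.627 km/s.
On the transfer ellipse at r₁, vis-viva gives v_p = √[μ(2/r₁ − 1/a_t)] = 35.412 km/s.
First burn Δv₁ = |v_p − v₁| = 7.785 km/s.
At r₂, v₂ = √(μ/r₂) = 12.87780 km/s.
Transfer-orbit speed at r₂: v_a = √[μ(2/r₂ − 1/a_t)] = 7.694301 km/s.
Second burn Δv₂ = |v₂ − v_a| = 5.183 km/s.
Δv = Δv₁ + Δv₂ = 7.785 + 5.183 = 12.97 km/s.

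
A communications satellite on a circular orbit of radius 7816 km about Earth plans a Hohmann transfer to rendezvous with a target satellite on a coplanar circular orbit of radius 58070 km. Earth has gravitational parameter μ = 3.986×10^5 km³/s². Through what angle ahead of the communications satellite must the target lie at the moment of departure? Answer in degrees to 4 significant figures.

Semi-major axis of the transfer orbit: a_t = (7816 + 58070)/2 = 32943 km.
The half-period of the transfer ellipse is t = π√(a_t³/μ) = 29753 s.
The target's mean motion on its circular orbit is ω₂ = √(μ/r₂³) = 4.5117×10^-5 rad/s.
Angle swept by the target during transfer: ω₂·t = 1.3424 rad = 76.91°.
Arrival is 180° from departure on the ellipse, so φ = 180° − 76.91° = 103.1°.

φ = 103.1°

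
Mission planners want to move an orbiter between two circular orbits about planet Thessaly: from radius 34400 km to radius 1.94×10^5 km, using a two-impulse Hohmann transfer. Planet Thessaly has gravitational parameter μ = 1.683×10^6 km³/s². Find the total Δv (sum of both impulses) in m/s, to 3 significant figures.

Δv = 3450 m/s

Transfer-ellipse semi-major axis a_t = (r₁ + r₂)/2 = (34400 + 1.940×10^5)/2 = 1.142×10^5 km.
Circular speed at r₁: v₁ = √(μ/r₁) = √(1.683×10^6/34400) = 6.995 km/s.
Transfer-orbit speed at r₁ (vis-viva): v_p = √[μ(2/r₁ − 1/a_t)] = 9.117 km/s.
First burn Δv₁ = |v_p − v₁| = 2.122 km/s.
At r₂, v₂ = √(μ/r₂) = 2.9454 km/s.
Transfer-orbit speed at r₂: v_a = √[μ(2/r₂ − 1/a_t)] = 1.6165 km/s.
Second burn Δv₂ = |v₂ − v_a| = 1.329 km/s.
Total Δv = Δv₁ + Δv₂ = 3.451 km/s.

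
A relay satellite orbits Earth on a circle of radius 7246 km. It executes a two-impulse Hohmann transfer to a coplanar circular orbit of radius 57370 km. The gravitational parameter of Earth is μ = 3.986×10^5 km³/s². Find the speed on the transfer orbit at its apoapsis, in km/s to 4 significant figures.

Transfer-ellipse semi-major axis a_t = (r₁ + r₂)/2 = (7246 + 57370)/2 = 32308 km.
The apoapsis of the transfer ellipse is at r = 57370 km.
Vis-viva: v = √[μ(2/r − 1/a_t)] = √[3.986×10^5 × (2/57370 − 1/32308)] = 1.248 km/s.

v = 1.248 km/s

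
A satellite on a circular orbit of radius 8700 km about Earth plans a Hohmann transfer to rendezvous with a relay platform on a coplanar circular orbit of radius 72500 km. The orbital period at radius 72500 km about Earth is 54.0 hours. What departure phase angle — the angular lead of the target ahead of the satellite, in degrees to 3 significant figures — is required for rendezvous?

From Kepler's third law T² = 4π²r³/μ at r = 72500 km, T = 54.0 hours = 54.0 × 3600 s = 1.944×10^5 s: μ = 4π²r³/T² = 3.98090×10^5 km³/s².
The Hohmann ellipse has a_t = (r₁ + r₂)/2 = 40600 km.
The half-period of the transfer ellipse is t = π√(a_t³/μ) = 40733 s.
Target angular speed ω₂ = √(μ/r₂³) = 3.2321×10^-5 rad/s.
Angle swept by the target during transfer: ω₂·t = 1.3165 rad = 75.43°.
Arrival is 180° from departure on the ellipse, so φ = 180° − 75.43° = 105°.

φ = 105°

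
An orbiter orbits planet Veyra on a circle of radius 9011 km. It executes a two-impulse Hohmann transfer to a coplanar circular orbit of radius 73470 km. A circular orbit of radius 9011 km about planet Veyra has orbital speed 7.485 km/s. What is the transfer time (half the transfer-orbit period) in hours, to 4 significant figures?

t = 10.29 hours

From the circular-orbit relation v² = μ/r at r = 9011 km: μ = v²r = (7.485)² × 9011 = 5.04843×10^5 km³/s².
Semi-major axis of the transfer orbit: a_t = (9011 + 73470)/2 = 41240.5 km.
Half the transfer-orbit period gives t = π√(a_t³/μ) = 37030 s.
Converting: 37030 s ÷ 3600 s/hour = 10.29 hours.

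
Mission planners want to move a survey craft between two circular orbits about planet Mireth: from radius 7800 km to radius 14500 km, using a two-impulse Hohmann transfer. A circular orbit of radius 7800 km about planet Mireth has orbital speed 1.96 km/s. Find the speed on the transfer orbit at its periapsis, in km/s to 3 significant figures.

v = 2.24 km/s

From the circular-orbit relation v² = μ/r at r = 7800 km: μ = v²r = (1.96)² × 7800 = 29964.5 km³/s².
The Hohmann ellipse has a_t = (r₁ + r₂)/2 = 11150 km.
The periapsis of the transfer ellipse is at r = 7800 km.
From the vis-viva equation, v = √[μ(2/r − 1/a_t)] = 2.235 km/s.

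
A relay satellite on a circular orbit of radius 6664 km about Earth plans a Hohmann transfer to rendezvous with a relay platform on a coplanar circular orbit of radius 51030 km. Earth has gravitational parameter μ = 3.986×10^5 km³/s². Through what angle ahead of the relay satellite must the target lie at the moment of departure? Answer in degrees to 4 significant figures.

Transfer-ellipse semi-major axis a_t = (r₁ + r₂)/2 = (6664 + 51030)/2 = 28847 km.
Transfer time t = π√(a_t³/μ) = 24380 s.
The target's mean motion on its circular orbit is ω₂ = √(μ/r₂³) = 5.4768×10^-5 rad/s.
Angle swept by the target during transfer: ω₂·t = 1.3352 rad = 76.50°.
The relay satellite traverses 180° on the transfer ellipse, so the target must lead by 180° − 76.50° = 103.5°.

φ = 103.5°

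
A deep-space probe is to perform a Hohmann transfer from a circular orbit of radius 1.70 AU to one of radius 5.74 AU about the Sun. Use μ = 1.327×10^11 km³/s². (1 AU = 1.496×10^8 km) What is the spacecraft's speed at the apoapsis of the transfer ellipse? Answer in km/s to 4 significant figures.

v = 8.404 km/s

In km: r₁ = 1.70 × 1.496×10^8 = 2.5432×10^8 km; r₂ = 5.74 × 1.496×10^8 = 8.58704×10^8 km.
Semi-major axis of the transfer orbit: a_t = (2.5432×10^8 + 8.58704×10^8)/2 = 5.56512×10^8 km.
At apoapsis, r = 8.58704×10^8 km.
From the vis-viva equation, v = √[μ(2/r − 1/a_t)] = 8.404 km/s.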